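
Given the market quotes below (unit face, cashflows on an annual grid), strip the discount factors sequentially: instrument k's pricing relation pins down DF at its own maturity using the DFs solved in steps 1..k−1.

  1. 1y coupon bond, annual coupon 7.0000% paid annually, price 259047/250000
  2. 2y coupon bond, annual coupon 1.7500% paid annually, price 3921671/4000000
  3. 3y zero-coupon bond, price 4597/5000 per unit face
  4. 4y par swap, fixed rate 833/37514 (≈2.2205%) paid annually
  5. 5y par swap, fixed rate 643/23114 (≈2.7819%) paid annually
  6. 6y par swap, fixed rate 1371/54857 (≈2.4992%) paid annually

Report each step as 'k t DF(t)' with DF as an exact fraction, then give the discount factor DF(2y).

1 1 2421/2500
2 2 9469/10000
3 3 4597/5000
4 4 9167/10000
5 5 4357/5000
6 6 8629/10000
DF(2y) = 9469/10000 ≈ 0.946900

step 1 [1y] bond c/1=7/100: DF=(259047/250000 − 7/100·(0))/(1+7/100) = 2421/2500 ≈ 0.968400
step 2 [2y] bond c/1=7/400: DF=(3921671/4000000 − 7/400·(0.968400))/(1+7/400) = 9469/10000 ≈ 0.946900
step 3 [3y] zero: DF = P = 4597/5000 ≈ 0.919400
step 4 [4y] swap r/1=833/37514: DF=(1 − 833/37514·(0.968400+0.946900+0.919400))/(1+833/37514) = 9167/10000 ≈ 0.916700
step 5 [5y] swap r/1=643/23114: DF=(1 − 643/23114·(0.968400+0.946900+0.919400+0.916700))/(1+643/23114) = 4357/5000 ≈ 0.871400
step 6 [6y] swap r/1=1371/54857: DF=(1 − 1371/54857·(0.968400+0.946900+0.919400+0.916700+0.871400))/(1+1371/54857) = 8629/10000 ≈ 0.862900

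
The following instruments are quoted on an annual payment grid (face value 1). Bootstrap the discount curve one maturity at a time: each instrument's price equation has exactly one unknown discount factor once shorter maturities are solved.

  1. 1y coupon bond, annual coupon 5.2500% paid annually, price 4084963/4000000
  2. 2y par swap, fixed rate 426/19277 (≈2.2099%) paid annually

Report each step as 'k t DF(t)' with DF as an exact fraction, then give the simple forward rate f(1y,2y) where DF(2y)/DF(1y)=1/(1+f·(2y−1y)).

step 1 [1y] bond c/1=21/400: DF=(4084963/4000000 − 21/400·(0))/(1+21/400) = 9703/10000 ≈ 0.970300
step 2 [2y] swap r/1=426/19277: DF=(1 − 426/19277·(0.970300))/(1+426/19277) = 4787/5000 ≈ 0.957400

1 1 9703/10000
2 2 4787/5000
f(1y,2y) = ((9703/10000)/(4787/5000) − 1)/(1) = 129/9574 ≈ 1.3474%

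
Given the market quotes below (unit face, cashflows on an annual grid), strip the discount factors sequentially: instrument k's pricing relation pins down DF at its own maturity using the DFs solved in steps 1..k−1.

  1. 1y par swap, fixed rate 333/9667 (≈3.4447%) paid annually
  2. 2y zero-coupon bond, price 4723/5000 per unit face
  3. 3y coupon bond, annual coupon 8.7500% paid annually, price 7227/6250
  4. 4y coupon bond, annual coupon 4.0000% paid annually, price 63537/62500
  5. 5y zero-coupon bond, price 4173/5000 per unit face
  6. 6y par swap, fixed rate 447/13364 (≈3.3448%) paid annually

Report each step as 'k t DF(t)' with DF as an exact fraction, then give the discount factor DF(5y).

step 1 [1y] swap r/1=333/9667: DF=(1 − 333/9667·(0))/(1+333/9667) = 9667/10000 ≈ 0.966700
step 2 [2y] zero: DF = P = 4723/5000 ≈ 0.944600
step 3 [3y] bond c/1=7/80: DF=(7227/6250 − 7/80·(0.966700+0.944600))/(1+7/80) = 1819/2000 ≈ 0.909500
step 4 [4y] bond c/1=1/25: DF=(63537/62500 − 1/25·(0.966700+0.944600+0.909500))/(1+1/25) = 869/1000 ≈ 0.869000
step 5 [5y] zero: DF = P = 4173/5000 ≈ 0.834600
step 6 [6y] swap r/1=447/13364: DF=(1 − 447/13364·(0.966700+0.944600+0.909500+0.869000+0.834600))/(1+447/13364) = 2053/2500 ≈ 0.821200

1 1 9667/10000
2 2 4723/5000
3 3 1819/2000
4 4 869/1000
5 5 4173/5000
6 6 2053/2500
DF(5y) = 4173/5000 ≈ 0.834600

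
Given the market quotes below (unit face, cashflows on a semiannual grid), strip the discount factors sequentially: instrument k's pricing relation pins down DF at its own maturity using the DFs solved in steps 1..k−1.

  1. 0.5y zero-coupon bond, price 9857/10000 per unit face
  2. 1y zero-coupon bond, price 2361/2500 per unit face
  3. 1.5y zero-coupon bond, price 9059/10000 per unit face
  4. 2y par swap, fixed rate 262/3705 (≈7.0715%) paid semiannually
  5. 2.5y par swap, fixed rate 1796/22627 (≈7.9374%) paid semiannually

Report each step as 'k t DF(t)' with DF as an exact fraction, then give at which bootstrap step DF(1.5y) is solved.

step 1 [0.5y] zero: DF = P = 9857/10000 ≈ 0.985700
step 2 [1y] zero: DF = P = 2361/2500 ≈ 0.944400
step 3 [1.5y] zero: DF = P = 9059/10000 ≈ 0.905900
step 4 [2y] swap r/2=131/3705: DF=(1 − 131/3705·(0.985700+0.944400+0.905900))/(1+131/3705) = 869/1000 ≈ 0.869000
step 5 [2.5y] swap r/2=898/22627: DF=(1 − 898/22627·(0.985700+0.944400+0.905900+0.869000))/(1+898/22627) = 2051/2500 ≈ 0.820400

1 1/2 9857/10000
2 1 2361/2500
3 3/2 9059/10000
4 2 869/1000
5 5/2 2051/2500
DF(1.5y) is solved at step 3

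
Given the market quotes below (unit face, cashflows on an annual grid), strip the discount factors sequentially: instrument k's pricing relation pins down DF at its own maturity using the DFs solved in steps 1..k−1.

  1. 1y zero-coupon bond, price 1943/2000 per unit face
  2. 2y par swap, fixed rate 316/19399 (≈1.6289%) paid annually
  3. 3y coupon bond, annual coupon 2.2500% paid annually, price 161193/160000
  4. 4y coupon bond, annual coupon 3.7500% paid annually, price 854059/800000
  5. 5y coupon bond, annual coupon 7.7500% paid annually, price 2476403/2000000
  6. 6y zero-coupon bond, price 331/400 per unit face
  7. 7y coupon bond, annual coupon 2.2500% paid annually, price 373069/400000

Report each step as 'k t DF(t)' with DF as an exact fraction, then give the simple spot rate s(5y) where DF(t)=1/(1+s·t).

1 1 1943/2000
2 2 2421/2500
3 3 4713/5000
4 4 578/625
5 5 8753/10000
6 6 331/400
7 7 7909/10000
s(5y) = (1/(8753/10000) − 1)/(5) = 1247/43765 ≈ 2.8493%

step 1 [1y] zero: DF = P = 1943/2000 ≈ 0.971500
step 2 [2y] swap r/1=316/19399: DF=(1 − 316/19399·(0.971500))/(1+316/19399) = 2421/2500 ≈ 0.968400
step 3 [3y] bond c/1=9/400: DF=(161193/160000 − 9/400·(0.971500+0.968400))/(1+9/400) = 4713/5000 ≈ 0.942600
step 4 [4y] bond c/1=3/80: DF=(854059/800000 − 3/80·(0.971500+0.968400+0.942600))/(1+3/80) = 578/625 ≈ 0.924800
step 5 [5y] bond c/1=31/400: DF=(2476403/2000000 − 31/400·(0.971500+0.968400+0.942600+0.924800))/(1+31/400) = 8753/10000 ≈ 0.875300
step 6 [6y] zero: DF = P = 331/400 ≈ 0.827500
step 7 [7y] bond c/1=9/400: DF=(373069/400000 − 9/400·(0.971500+0.968400+0.942600+0.924800+0.875300+0.827500))/(1+9/400) = 7909/10000 ≈ 0.790900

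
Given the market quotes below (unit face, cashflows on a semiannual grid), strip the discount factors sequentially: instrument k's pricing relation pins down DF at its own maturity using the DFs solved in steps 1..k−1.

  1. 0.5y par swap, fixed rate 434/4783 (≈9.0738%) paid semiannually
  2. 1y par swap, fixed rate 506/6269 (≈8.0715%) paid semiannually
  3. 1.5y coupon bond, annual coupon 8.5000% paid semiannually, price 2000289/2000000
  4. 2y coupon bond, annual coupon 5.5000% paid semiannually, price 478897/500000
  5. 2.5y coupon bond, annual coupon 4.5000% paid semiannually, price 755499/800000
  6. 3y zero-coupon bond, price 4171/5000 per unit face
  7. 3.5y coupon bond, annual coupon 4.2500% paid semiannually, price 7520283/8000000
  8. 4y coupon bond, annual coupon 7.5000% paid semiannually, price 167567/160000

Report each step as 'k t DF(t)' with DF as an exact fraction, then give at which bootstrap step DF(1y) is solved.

step 1 [0.5y] swap r/2=217/4783: DF=(1 − 217/4783·(0))/(1+217/4783) = 4783/5000 ≈ 0.956600
step 2 [1y] swap r/2=253/6269: DF=(1 − 253/6269·(0.956600))/(1+253/6269) = 9241/10000 ≈ 0.924100
step 3 [1.5y] bond c/2=17/400: DF=(2000289/2000000 − 17/400·(0.956600+0.924100))/(1+17/400) = 8827/10000 ≈ 0.882700
step 4 [2y] bond c/2=11/400: DF=(478897/500000 − 11/400·(0.956600+0.924100+0.882700))/(1+11/400) = 4291/5000 ≈ 0.858200
step 5 [2.5y] bond c/2=9/400: DF=(755499/800000 − 9/400·(0.956600+0.924100+0.882700+0.858200))/(1+9/400) = 8439/10000 ≈ 0.843900
step 6 [3y] zero: DF = P = 4171/5000 ≈ 0.834200
step 7 [3.5y] bond c/2=17/800: DF=(7520283/8000000 − 17/800·(0.956600+0.924100+0.882700+0.858200+0.843900+0.834200))/(1+17/800) = 4051/5000 ≈ 0.810200
step 8 [4y] bond c/2=3/80: DF=(167567/160000 − 3/80·(0.956600+0.924100+0.882700+0.858200+0.843900+0.834200+0.810200))/(1+3/80) = 3943/5000 ≈ 0.788600

1 1/2 4783/5000
2 1 9241/10000
3 3/2 8827/10000
4 2 4291/5000
5 5/2 8439/10000
6 3 4171/5000
7 7/2 4051/5000
8 4 3943/5000
DF(1y) is solved at step 2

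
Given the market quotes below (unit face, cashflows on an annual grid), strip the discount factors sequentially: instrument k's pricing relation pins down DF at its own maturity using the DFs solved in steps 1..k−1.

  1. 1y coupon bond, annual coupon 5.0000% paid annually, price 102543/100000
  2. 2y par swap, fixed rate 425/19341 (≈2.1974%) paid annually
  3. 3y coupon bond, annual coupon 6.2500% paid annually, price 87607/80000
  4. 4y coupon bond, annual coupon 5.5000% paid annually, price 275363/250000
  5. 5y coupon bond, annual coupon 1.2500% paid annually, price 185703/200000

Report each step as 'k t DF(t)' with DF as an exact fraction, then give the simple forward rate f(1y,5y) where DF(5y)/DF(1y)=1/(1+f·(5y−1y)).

step 1 [1y] bond c/1=1/20: DF=(102543/100000 − 1/20·(0))/(1+1/20) = 4883/5000 ≈ 0.976600
step 2 [2y] swap r/1=425/19341: DF=(1 − 425/19341·(0.976600))/(1+425/19341) = 383/400 ≈ 0.957500
step 3 [3y] bond c/1=1/16: DF=(87607/80000 − 1/16·(0.976600+0.957500))/(1+1/16) = 9169/10000 ≈ 0.916900
step 4 [4y] bond c/1=11/200: DF=(275363/250000 − 11/200·(0.976600+0.957500+0.916900))/(1+11/200) = 4477/5000 ≈ 0.895400
step 5 [5y] bond c/1=1/80: DF=(185703/200000 − 1/80·(0.976600+0.957500+0.916900+0.895400))/(1+1/80) = 2177/2500 ≈ 0.870800

1 1 4883/5000
2 2 383/400
3 3 9169/10000
4 4 4477/5000
5 5 2177/2500
f(1y,5y) = ((4883/5000)/(2177/2500) − 1)/(4) = 529/17416 ≈ 3.0374%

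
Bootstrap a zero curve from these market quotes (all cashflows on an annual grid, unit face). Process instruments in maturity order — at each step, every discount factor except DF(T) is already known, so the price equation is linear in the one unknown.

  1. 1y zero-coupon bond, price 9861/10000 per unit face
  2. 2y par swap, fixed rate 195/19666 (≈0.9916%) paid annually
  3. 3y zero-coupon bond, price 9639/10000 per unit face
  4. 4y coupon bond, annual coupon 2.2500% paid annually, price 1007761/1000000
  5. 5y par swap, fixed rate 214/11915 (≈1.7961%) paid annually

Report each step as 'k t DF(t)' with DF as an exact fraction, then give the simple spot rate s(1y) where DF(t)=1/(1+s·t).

step 1 [1y] zero: DF = P = 9861/10000 ≈ 0.986100
step 2 [2y] swap r/1=195/19666: DF=(1 − 195/19666·(0.986100))/(1+195/19666) = 1961/2000 ≈ 0.980500
step 3 [3y] zero: DF = P = 9639/10000 ≈ 0.963900
step 4 [4y] bond c/1=9/400: DF=(1007761/1000000 − 9/400·(0.986100+0.980500+0.963900))/(1+9/400) = 9211/10000 ≈ 0.921100
step 5 [5y] swap r/1=214/11915: DF=(1 − 214/11915·(0.986100+0.980500+0.963900+0.921100))/(1+214/11915) = 1143/1250 ≈ 0.914400

1 1 9861/10000
2 2 1961/2000
3 3 9639/10000
4 4 9211/10000
5 5 1143/1250
s(1y) = (1/(9861/10000) − 1)/(1) = 139/9861 ≈ 1.4096%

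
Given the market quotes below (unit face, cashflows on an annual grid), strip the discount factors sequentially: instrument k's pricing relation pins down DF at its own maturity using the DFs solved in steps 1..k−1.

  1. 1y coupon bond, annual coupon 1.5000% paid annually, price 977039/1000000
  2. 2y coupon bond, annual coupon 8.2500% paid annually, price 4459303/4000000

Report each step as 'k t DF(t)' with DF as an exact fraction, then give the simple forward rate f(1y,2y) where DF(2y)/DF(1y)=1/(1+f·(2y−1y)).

1 1 4813/5000
2 2 1913/2000
f(1y,2y) = ((4813/5000)/(1913/2000) − 1)/(1) = 61/9565 ≈ 0.6377%

step 1 [1y] bond c/1=3/200: DF=(977039/1000000 − 3/200·(0))/(1+3/200) = 4813/5000 ≈ 0.962600
step 2 [2y] bond c/1=33/400: DF=(4459303/4000000 − 33/400·(0.962600))/(1+33/400) = 1913/2000 ≈ 0.956500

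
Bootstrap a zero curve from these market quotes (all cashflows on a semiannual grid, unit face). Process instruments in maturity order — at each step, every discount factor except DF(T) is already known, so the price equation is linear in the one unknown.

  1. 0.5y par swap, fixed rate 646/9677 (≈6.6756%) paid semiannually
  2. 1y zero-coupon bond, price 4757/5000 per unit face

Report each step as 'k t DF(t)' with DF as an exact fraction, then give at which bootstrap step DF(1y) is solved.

1 1/2 9677/10000
2 1 4757/5000
DF(1y) is solved at step 2

step 1 [0.5y] swap r/2=323/9677: DF=(1 − 323/9677·(0))/(1+323/9677) = 9677/10000 ≈ 0.967700
step 2 [1y] zero: DF = P = 4757/5000 ≈ 0.951400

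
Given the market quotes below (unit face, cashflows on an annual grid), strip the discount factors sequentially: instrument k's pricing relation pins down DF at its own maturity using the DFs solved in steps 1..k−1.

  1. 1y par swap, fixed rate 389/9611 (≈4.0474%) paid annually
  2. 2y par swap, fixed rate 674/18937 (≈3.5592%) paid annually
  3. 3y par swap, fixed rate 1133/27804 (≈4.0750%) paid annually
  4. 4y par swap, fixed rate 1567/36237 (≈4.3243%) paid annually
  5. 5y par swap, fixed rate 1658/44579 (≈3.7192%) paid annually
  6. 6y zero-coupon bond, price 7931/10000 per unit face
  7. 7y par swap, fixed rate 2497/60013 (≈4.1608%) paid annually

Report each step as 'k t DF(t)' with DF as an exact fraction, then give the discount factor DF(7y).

step 1 [1y] swap r/1=389/9611: DF=(1 − 389/9611·(0))/(1+389/9611) = 9611/10000 ≈ 0.961100
step 2 [2y] swap r/1=674/18937: DF=(1 − 674/18937·(0.961100))/(1+674/18937) = 4663/5000 ≈ 0.932600
step 3 [3y] swap r/1=1133/27804: DF=(1 − 1133/27804·(0.961100+0.932600))/(1+1133/27804) = 8867/10000 ≈ 0.886700
step 4 [4y] swap r/1=1567/36237: DF=(1 − 1567/36237·(0.961100+0.932600+0.886700))/(1+1567/36237) = 8433/10000 ≈ 0.843300
step 5 [5y] swap r/1=1658/44579: DF=(1 − 1658/44579·(0.961100+0.932600+0.886700+0.843300))/(1+1658/44579) = 4171/5000 ≈ 0.834200
step 6 [6y] zero: DF = P = 7931/10000 ≈ 0.793100
step 7 [7y] swap r/1=2497/60013: DF=(1 − 2497/60013·(0.961100+0.932600+0.886700+0.843300+0.834200+0.793100))/(1+2497/60013) = 7503/10000 ≈ 0.750300

1 1 9611/10000
2 2 4663/5000
3 3 8867/10000
4 4 8433/10000
5 5 4171/5000
6 6 7931/10000
7 7 7503/10000
DF(7y) = 7503/10000 ≈ 0.750300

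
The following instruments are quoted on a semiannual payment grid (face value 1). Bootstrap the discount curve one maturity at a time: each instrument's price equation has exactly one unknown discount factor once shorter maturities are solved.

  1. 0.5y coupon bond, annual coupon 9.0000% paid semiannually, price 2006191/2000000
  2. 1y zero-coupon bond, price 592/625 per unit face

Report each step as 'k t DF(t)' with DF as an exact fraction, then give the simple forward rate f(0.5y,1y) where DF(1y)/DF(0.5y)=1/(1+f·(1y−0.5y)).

step 1 [0.5y] bond c/2=9/200: DF=(2006191/2000000 − 9/200·(0))/(1+9/200) = 9599/10000 ≈ 0.959900
step 2 [1y] zero: DF = P = 592/625 ≈ 0.947200

1 1/2 9599/10000
2 1 592/625
f(0.5y,1y) = ((9599/10000)/(592/625) − 1)/(1/2) = 127/4736 ≈ 2.6816%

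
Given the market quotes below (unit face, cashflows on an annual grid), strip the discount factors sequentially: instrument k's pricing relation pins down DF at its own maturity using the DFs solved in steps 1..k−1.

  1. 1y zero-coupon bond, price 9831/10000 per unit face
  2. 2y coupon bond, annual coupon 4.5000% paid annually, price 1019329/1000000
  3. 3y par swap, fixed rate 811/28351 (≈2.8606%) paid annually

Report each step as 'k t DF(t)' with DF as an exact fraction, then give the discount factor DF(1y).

1 1 9831/10000
2 2 9331/10000
3 3 9189/10000
DF(1y) = 9831/10000 ≈ 0.983100

step 1 [1y] zero: DF = P = 9831/10000 ≈ 0.983100
step 2 [2y] bond c/1=9/200: DF=(1019329/1000000 − 9/200·(0.983100))/(1+9/200) = 9331/10000 ≈ 0.933100
step 3 [3y] swap r/1=811/28351: DF=(1 − 811/28351·(0.983100+0.933100))/(1+811/28351) = 9189/10000 ≈ 0.918900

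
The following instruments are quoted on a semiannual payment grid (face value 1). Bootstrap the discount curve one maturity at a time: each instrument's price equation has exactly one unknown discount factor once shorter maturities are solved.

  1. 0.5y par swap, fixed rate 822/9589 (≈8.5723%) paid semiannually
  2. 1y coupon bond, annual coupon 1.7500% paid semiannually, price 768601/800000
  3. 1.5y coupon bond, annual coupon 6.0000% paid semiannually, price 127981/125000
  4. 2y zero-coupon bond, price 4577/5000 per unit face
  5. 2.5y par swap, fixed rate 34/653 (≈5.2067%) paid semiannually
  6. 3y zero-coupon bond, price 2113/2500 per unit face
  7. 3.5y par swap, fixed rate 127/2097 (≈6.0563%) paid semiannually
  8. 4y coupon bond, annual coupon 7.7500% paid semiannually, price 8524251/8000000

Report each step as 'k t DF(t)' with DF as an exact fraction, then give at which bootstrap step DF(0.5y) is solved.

1 1/2 9589/10000
2 1 9441/10000
3 3/2 4693/5000
4 2 4577/5000
5 5/2 8793/10000
6 3 2113/2500
7 7/2 1619/2000
8 4 7911/10000
DF(0.5y) is solved at step 1

step 1 [0.5y] swap r/2=411/9589: DF=(1 − 411/9589·(0))/(1+411/9589) = 9589/10000 ≈ 0.958900
step 2 [1y] bond c/2=7/800: DF=(768601/800000 − 7/800·(0.958900))/(1+7/800) = 9441/10000 ≈ 0.944100
step 3 [1.5y] bond c/2=3/100: DF=(127981/125000 − 3/100·(0.958900+0.944100))/(1+3/100) = 4693/5000 ≈ 0.938600
step 4 [2y] zero: DF = P = 4577/5000 ≈ 0.915400
step 5 [2.5y] swap r/2=17/653: DF=(1 − 17/653·(0.958900+0.944100+0.938600+0.915400))/(1+17/653) = 8793/10000 ≈ 0.879300
step 6 [3y] zero: DF = P = 2113/2500 ≈ 0.845200
step 7 [3.5y] swap r/2=127/4194: DF=(1 − 127/4194·(0.958900+0.944100+0.938600+0.915400+0.879300+0.845200))/(1+127/4194) = 1619/2000 ≈ 0.809500
step 8 [4y] bond c/2=31/800: DF=(8524251/8000000 − 31/800·(0.958900+0.944100+0.938600+0.915400+0.879300+0.845200+0.809500))/(1+31/800) = 7911/10000 ≈ 0.791100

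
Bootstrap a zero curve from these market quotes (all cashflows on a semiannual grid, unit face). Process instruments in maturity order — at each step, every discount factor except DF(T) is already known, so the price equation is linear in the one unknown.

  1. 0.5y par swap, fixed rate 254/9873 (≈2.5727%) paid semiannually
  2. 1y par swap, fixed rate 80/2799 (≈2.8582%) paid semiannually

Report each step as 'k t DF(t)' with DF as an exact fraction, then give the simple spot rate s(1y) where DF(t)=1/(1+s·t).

1 1/2 9873/10000
2 1 243/250
s(1y) = (1/(243/250) − 1)/(1) = 7/243 ≈ 2.8807%

step 1 [0.5y] swap r/2=127/9873: DF=(1 − 127/9873·(0))/(1+127/9873) = 9873/10000 ≈ 0.987300
step 2 [1y] swap r/2=40/2799: DF=(1 − 40/2799·(0.987300))/(1+40/2799) = 243/250 ≈ 0.972000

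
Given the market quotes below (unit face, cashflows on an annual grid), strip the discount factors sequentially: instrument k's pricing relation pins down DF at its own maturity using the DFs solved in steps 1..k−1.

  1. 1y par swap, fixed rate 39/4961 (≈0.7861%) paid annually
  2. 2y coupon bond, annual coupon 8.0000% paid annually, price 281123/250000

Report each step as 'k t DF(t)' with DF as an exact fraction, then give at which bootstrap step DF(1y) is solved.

1 1 4961/5000
2 2 9677/10000
DF(1y) is solved at step 1

step 1 [1y] swap r/1=39/4961: DF=(1 − 39/4961·(0))/(1+39/4961) = 4961/5000 ≈ 0.992200
step 2 [2y] bond c/1=2/25: DF=(281123/250000 − 2/25·(0.992200))/(1+2/25) = 9677/10000 ≈ 0.967700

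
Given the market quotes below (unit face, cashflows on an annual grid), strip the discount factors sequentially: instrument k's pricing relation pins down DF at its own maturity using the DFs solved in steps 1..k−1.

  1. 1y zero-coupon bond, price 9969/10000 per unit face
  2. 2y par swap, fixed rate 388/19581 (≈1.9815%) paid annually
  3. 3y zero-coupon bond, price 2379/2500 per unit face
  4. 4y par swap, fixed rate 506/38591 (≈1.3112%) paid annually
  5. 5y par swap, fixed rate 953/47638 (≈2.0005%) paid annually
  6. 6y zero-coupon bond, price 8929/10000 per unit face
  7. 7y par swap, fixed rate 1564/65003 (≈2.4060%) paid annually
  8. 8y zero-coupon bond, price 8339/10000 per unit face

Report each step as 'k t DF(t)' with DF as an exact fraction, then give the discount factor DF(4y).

1 1 9969/10000
2 2 2403/2500
3 3 2379/2500
4 4 4747/5000
5 5 9047/10000
6 6 8929/10000
7 7 2109/2500
8 8 8339/10000
DF(4y) = 4747/5000 ≈ 0.949400

step 1 [1y] zero: DF = P = 9969/10000 ≈ 0.996900
step 2 [2y] swap r/1=388/19581: DF=(1 − 388/19581·(0.996900))/(1+388/19581) = 2403/2500 ≈ 0.961200
step 3 [3y] zero: DF = P = 2379/2500 ≈ 0.951600
step 4 [4y] swap r/1=506/38591: DF=(1 − 506/38591·(0.996900+0.961200+0.951600))/(1+506/38591) = 4747/5000 ≈ 0.949400
step 5 [5y] swap r/1=953/47638: DF=(1 − 953/47638·(0.996900+0.961200+0.951600+0.949400))/(1+953/47638) = 9047/10000 ≈ 0.904700
step 6 [6y] zero: DF = P = 8929/10000 ≈ 0.892900
step 7 [7y] swap r/1=1564/65003: DF=(1 − 1564/65003·(0.996900+0.961200+0.951600+0.949400+0.904700+0.892900))/(1+1564/65003) = 2109/2500 ≈ 0.843600
step 8 [8y] zero: DF = P = 8339/10000 ≈ 0.833900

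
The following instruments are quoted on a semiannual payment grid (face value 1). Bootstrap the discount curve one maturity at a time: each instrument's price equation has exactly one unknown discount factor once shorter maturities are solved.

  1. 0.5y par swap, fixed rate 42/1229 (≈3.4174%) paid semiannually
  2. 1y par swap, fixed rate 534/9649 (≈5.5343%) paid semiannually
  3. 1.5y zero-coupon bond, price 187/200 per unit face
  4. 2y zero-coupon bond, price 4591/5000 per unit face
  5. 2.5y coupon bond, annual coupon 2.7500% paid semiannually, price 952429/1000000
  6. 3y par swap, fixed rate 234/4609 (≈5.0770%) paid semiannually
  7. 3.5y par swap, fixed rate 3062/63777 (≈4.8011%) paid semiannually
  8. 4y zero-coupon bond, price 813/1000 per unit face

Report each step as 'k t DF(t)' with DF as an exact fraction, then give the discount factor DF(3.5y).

step 1 [0.5y] swap r/2=21/1229: DF=(1 − 21/1229·(0))/(1+21/1229) = 1229/1250 ≈ 0.983200
step 2 [1y] swap r/2=267/9649: DF=(1 − 267/9649·(0.983200))/(1+267/9649) = 4733/5000 ≈ 0.946600
step 3 [1.5y] zero: DF = P = 187/200 ≈ 0.935000
step 4 [2y] zero: DF = P = 4591/5000 ≈ 0.918200
step 5 [2.5y] bond c/2=11/800: DF=(952429/1000000 − 11/800·(0.983200+0.946600+0.935000+0.918200))/(1+11/800) = 4441/5000 ≈ 0.888200
step 6 [3y] swap r/2=117/4609: DF=(1 − 117/4609·(0.983200+0.946600+0.935000+0.918200+0.888200))/(1+117/4609) = 2149/2500 ≈ 0.859600
step 7 [3.5y] swap r/2=1531/63777: DF=(1 − 1531/63777·(0.983200+0.946600+0.935000+0.918200+0.888200+0.859600))/(1+1531/63777) = 8469/10000 ≈ 0.846900
step 8 [4y] zero: DF = P = 813/1000 ≈ 0.813000

1 1/2 1229/1250
2 1 4733/5000
3 3/2 187/200
4 2 4591/5000
5 5/2 4441/5000
6 3 2149/2500
7 7/2 8469/10000
8 4 813/1000
DF(3.5y) = 8469/10000 ≈ 0.846900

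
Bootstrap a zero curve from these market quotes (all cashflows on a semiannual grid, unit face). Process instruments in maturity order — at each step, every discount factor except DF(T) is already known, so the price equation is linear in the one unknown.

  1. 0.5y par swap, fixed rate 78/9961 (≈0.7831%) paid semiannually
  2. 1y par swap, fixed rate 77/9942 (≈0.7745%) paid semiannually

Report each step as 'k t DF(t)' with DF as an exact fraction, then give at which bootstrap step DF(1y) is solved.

1 1/2 9961/10000
2 1 9923/10000
DF(1y) is solved at step 2

step 1 [0.5y] swap r/2=39/9961: DF=(1 − 39/9961·(0))/(1+39/9961) = 9961/10000 ≈ 0.996100
step 2 [1y] swap r/2=77/19884: DF=(1 − 77/19884·(0.996100))/(1+77/19884) = 9923/10000 ≈ 0.992300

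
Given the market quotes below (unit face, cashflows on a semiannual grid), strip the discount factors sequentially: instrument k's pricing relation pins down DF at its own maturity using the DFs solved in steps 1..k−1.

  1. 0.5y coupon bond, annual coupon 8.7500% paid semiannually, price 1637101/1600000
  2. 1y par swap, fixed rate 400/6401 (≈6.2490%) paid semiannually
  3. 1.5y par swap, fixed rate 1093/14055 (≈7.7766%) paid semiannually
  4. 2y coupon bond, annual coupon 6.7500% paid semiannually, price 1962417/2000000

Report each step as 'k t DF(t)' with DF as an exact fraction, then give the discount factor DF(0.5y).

step 1 [0.5y] bond c/2=7/160: DF=(1637101/1600000 − 7/160·(0))/(1+7/160) = 9803/10000 ≈ 0.980300
step 2 [1y] swap r/2=200/6401: DF=(1 − 200/6401·(0.980300))/(1+200/6401) = 47/50 ≈ 0.940000
step 3 [1.5y] swap r/2=1093/28110: DF=(1 − 1093/28110·(0.980300+0.940000))/(1+1093/28110) = 8907/10000 ≈ 0.890700
step 4 [2y] bond c/2=27/800: DF=(1962417/2000000 − 27/800·(0.980300+0.940000+0.890700))/(1+27/800) = 4287/5000 ≈ 0.857400

1 1/2 9803/10000
2 1 47/50
3 3/2 8907/10000
4 2 4287/5000
DF(0.5y) = 9803/10000 ≈ 0.980300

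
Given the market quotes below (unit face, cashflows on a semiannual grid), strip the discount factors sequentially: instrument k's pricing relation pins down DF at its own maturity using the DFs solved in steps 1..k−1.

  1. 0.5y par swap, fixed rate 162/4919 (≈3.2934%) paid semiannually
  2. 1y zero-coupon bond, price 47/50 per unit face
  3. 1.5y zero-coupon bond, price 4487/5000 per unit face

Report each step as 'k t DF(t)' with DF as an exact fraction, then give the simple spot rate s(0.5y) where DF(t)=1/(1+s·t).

1 1/2 4919/5000
2 1 47/50
3 3/2 4487/5000
s(0.5y) = (1/(4919/5000) − 1)/(1/2) = 162/4919 ≈ 3.2934%

step 1 [0.5y] swap r/2=81/4919: DF=(1 − 81/4919·(0))/(1+81/4919) = 4919/5000 ≈ 0.983800
step 2 [1y] zero: DF = P = 47/50 ≈ 0.940000
step 3 [1.5y] zero: DF = P = 4487/5000 ≈ 0.897400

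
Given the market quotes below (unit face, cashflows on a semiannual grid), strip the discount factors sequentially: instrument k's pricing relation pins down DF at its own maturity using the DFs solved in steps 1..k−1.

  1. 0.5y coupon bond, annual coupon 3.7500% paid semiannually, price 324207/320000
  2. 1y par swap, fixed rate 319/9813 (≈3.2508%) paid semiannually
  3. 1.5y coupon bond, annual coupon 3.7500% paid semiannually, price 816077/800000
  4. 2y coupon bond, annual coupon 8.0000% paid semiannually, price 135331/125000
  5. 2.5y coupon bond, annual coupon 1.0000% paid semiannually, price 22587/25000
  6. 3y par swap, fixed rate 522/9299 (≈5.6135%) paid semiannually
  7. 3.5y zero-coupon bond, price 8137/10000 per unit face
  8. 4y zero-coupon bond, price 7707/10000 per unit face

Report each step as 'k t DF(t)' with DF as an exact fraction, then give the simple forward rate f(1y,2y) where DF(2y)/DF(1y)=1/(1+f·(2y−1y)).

step 1 [0.5y] bond c/2=3/160: DF=(324207/320000 − 3/160·(0))/(1+3/160) = 1989/2000 ≈ 0.994500
step 2 [1y] swap r/2=319/19626: DF=(1 − 319/19626·(0.994500))/(1+319/19626) = 9681/10000 ≈ 0.968100
step 3 [1.5y] bond c/2=3/160: DF=(816077/800000 − 3/160·(0.994500+0.968100))/(1+3/160) = 2413/2500 ≈ 0.965200
step 4 [2y] bond c/2=1/25: DF=(135331/125000 − 1/25·(0.994500+0.968100+0.965200))/(1+1/25) = 2321/2500 ≈ 0.928400
step 5 [2.5y] bond c/2=1/200: DF=(22587/25000 − 1/200·(0.994500+0.968100+0.965200+0.928400))/(1+1/200) = 4399/5000 ≈ 0.879800
step 6 [3y] swap r/2=261/9299: DF=(1 − 261/9299·(0.994500+0.968100+0.965200+0.928400+0.879800))/(1+261/9299) = 4217/5000 ≈ 0.843400
step 7 [3.5y] zero: DF = P = 8137/10000 ≈ 0.813700
step 8 [4y] zero: DF = P = 7707/10000 ≈ 0.770700

1 1/2 1989/2000
2 1 9681/10000
3 3/2 2413/2500
4 2 2321/2500
5 5/2 4399/5000
6 3 4217/5000
7 7/2 8137/10000
8 4 7707/10000
f(1y,2y) = ((9681/10000)/(2321/2500) − 1)/(1) = 397/9284 ≈ 4.2762%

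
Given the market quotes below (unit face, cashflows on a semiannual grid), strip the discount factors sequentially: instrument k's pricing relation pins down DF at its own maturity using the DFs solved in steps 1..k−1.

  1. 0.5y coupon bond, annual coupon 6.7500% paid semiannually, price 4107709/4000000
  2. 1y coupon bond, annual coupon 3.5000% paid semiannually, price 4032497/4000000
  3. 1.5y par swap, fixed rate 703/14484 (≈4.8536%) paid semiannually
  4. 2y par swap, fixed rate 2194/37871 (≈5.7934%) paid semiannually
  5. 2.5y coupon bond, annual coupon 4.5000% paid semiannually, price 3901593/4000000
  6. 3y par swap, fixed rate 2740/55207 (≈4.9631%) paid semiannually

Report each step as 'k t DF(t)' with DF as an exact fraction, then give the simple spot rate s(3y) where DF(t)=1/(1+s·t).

1 1/2 4967/5000
2 1 9737/10000
3 3/2 9297/10000
4 2 8903/10000
5 5/2 4353/5000
6 3 863/1000
s(3y) = (1/(863/1000) − 1)/(3) = 137/2589 ≈ 5.2916%

step 1 [0.5y] bond c/2=27/800: DF=(4107709/4000000 − 27/800·(0))/(1+27/800) = 4967/5000 ≈ 0.993400
step 2 [1y] bond c/2=7/400: DF=(4032497/4000000 − 7/400·(0.993400))/(1+7/400) = 9737/10000 ≈ 0.973700
step 3 [1.5y] swap r/2=703/28968: DF=(1 − 703/28968·(0.993400+0.973700))/(1+703/28968) = 9297/10000 ≈ 0.929700
step 4 [2y] swap r/2=1097/37871: DF=(1 − 1097/37871·(0.993400+0.973700+0.929700))/(1+1097/37871) = 8903/10000 ≈ 0.890300
step 5 [2.5y] bond c/2=9/400: DF=(3901593/4000000 − 9/400·(0.993400+0.973700+0.929700+0.890300))/(1+9/400) = 4353/5000 ≈ 0.870600
step 6 [3y] swap r/2=1370/55207: DF=(1 − 1370/55207·(0.993400+0.973700+0.929700+0.890300+0.870600))/(1+1370/55207) = 863/1000 ≈ 0.863000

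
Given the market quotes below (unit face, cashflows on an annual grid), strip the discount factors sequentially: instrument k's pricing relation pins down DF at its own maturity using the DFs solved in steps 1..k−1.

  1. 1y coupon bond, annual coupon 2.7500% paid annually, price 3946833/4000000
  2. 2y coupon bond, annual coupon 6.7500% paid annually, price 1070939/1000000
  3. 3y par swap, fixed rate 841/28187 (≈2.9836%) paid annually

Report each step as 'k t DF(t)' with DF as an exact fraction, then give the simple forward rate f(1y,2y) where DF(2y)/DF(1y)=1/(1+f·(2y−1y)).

step 1 [1y] bond c/1=11/400: DF=(3946833/4000000 − 11/400·(0))/(1+11/400) = 9603/10000 ≈ 0.960300
step 2 [2y] bond c/1=27/400: DF=(1070939/1000000 − 27/400·(0.960300))/(1+27/400) = 377/400 ≈ 0.942500
step 3 [3y] swap r/1=841/28187: DF=(1 − 841/28187·(0.960300+0.942500))/(1+841/28187) = 9159/10000 ≈ 0.915900

1 1 9603/10000
2 2 377/400
3 3 9159/10000
f(1y,2y) = ((9603/10000)/(377/400) − 1)/(1) = 178/9425 ≈ 1.8886%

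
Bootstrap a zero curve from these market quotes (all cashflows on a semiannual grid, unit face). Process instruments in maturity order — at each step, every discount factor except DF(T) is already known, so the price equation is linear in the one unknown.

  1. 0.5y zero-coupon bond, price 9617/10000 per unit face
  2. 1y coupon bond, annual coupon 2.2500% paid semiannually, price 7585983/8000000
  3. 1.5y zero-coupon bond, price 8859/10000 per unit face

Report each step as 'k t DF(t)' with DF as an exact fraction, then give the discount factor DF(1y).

step 1 [0.5y] zero: DF = P = 9617/10000 ≈ 0.961700
step 2 [1y] bond c/2=9/800: DF=(7585983/8000000 − 9/800·(0.961700))/(1+9/800) = 927/1000 ≈ 0.927000
step 3 [1.5y] zero: DF = P = 8859/10000 ≈ 0.885900

1 1/2 9617/10000
2 1 927/1000
3 3/2 8859/10000
DF(1y) = 927/1000 ≈ 0.927000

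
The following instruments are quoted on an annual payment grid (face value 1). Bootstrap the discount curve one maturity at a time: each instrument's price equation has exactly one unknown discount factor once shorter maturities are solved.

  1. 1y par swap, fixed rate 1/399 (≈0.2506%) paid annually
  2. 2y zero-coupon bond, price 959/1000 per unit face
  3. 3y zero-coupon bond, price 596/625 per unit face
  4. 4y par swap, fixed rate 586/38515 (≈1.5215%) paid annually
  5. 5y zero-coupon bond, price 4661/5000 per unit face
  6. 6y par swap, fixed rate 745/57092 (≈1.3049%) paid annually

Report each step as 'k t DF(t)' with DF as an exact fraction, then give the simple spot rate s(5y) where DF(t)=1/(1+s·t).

step 1 [1y] swap r/1=1/399: DF=(1 − 1/399·(0))/(1+1/399) = 399/400 ≈ 0.997500
step 2 [2y] zero: DF = P = 959/1000 ≈ 0.959000
step 3 [3y] zero: DF = P = 596/625 ≈ 0.953600
step 4 [4y] swap r/1=586/38515: DF=(1 − 586/38515·(0.997500+0.959000+0.953600))/(1+586/38515) = 4707/5000 ≈ 0.941400
step 5 [5y] zero: DF = P = 4661/5000 ≈ 0.932200
step 6 [6y] swap r/1=745/57092: DF=(1 − 745/57092·(0.997500+0.959000+0.953600+0.941400+0.932200))/(1+745/57092) = 1851/2000 ≈ 0.925500

1 1 399/400
2 2 959/1000
3 3 596/625
4 4 4707/5000
5 5 4661/5000
6 6 1851/2000
s(5y) = (1/(4661/5000) − 1)/(5) = 339/23305 ≈ 1.4546%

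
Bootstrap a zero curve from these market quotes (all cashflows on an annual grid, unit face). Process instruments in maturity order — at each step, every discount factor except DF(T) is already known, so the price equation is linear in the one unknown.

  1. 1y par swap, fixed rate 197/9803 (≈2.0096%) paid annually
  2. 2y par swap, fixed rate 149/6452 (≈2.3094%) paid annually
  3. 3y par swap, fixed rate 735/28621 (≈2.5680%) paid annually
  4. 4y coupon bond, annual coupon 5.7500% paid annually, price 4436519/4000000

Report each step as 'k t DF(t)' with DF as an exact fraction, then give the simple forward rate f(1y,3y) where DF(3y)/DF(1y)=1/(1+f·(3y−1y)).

1 1 9803/10000
2 2 9553/10000
3 3 1853/2000
4 4 2233/2500
f(1y,3y) = ((9803/10000)/(1853/2000) − 1)/(2) = 269/9265 ≈ 2.9034%

step 1 [1y] swap r/1=197/9803: DF=(1 − 197/9803·(0))/(1+197/9803) = 9803/10000 ≈ 0.980300
step 2 [2y] swap r/1=149/6452: DF=(1 − 149/6452·(0.980300))/(1+149/6452) = 9553/10000 ≈ 0.955300
step 3 [3y] swap r/1=735/28621: DF=(1 − 735/28621·(0.980300+0.955300))/(1+735/28621) = 1853/2000 ≈ 0.926500
step 4 [4y] bond c/1=23/400: DF=(4436519/4000000 − 23/400·(0.980300+0.955300+0.926500))/(1+23/400) = 2233/2500 ≈ 0.893200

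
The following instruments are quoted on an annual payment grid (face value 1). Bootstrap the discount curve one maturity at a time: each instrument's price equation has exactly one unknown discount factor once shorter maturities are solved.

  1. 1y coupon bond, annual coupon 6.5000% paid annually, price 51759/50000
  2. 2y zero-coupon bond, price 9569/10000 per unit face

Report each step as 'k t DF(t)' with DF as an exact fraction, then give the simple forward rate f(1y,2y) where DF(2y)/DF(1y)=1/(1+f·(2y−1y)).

step 1 [1y] bond c/1=13/200: DF=(51759/50000 − 13/200·(0))/(1+13/200) = 243/250 ≈ 0.972000
step 2 [2y] zero: DF = P = 9569/10000 ≈ 0.956900

1 1 243/250
2 2 9569/10000
f(1y,2y) = ((243/250)/(9569/10000) − 1)/(1) = 151/9569 ≈ 1.5780%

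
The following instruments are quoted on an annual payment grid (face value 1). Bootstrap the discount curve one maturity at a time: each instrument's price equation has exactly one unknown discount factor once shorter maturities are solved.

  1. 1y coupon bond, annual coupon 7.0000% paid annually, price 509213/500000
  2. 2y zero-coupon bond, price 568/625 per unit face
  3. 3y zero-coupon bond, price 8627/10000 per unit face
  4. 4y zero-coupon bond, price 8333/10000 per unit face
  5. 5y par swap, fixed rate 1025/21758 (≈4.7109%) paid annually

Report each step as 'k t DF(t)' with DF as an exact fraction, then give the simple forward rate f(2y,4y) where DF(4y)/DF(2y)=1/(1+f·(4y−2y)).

step 1 [1y] bond c/1=7/100: DF=(509213/500000 − 7/100·(0))/(1+7/100) = 4759/5000 ≈ 0.951800
step 2 [2y] zero: DF = P = 568/625 ≈ 0.908800
step 3 [3y] zero: DF = P = 8627/10000 ≈ 0.862700
step 4 [4y] zero: DF = P = 8333/10000 ≈ 0.833300
step 5 [5y] swap r/1=1025/21758: DF=(1 − 1025/21758·(0.951800+0.908800+0.862700+0.833300))/(1+1025/21758) = 159/200 ≈ 0.795000

1 1 4759/5000
2 2 568/625
3 3 8627/10000
4 4 8333/10000
5 5 159/200
f(2y,4y) = ((568/625)/(8333/10000) − 1)/(2) = 755/16666 ≈ 4.5302%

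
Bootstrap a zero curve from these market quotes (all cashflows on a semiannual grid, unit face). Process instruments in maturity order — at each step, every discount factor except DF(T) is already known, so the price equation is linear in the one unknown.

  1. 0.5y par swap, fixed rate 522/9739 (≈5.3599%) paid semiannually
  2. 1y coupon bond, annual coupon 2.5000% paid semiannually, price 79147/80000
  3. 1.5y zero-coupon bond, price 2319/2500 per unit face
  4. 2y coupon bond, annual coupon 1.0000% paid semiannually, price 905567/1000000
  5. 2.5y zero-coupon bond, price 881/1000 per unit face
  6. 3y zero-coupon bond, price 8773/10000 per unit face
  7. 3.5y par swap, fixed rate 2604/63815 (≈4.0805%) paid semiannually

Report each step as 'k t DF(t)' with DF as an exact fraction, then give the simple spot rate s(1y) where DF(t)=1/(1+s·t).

1 1/2 9739/10000
2 1 9651/10000
3 3/2 2319/2500
4 2 2217/2500
5 5/2 881/1000
6 3 8773/10000
7 7/2 4349/5000
s(1y) = (1/(9651/10000) − 1)/(1) = 349/9651 ≈ 3.6162%

step 1 [0.5y] swap r/2=261/9739: DF=(1 − 261/9739·(0))/(1+261/9739) = 9739/10000 ≈ 0.973900
step 2 [1y] bond c/2=1/80: DF=(79147/80000 − 1/80·(0.973900))/(1+1/80) = 9651/10000 ≈ 0.965100
step 3 [1.5y] zero: DF = P = 2319/2500 ≈ 0.927600
step 4 [2y] bond c/2=1/200: DF=(905567/1000000 − 1/200·(0.973900+0.965100+0.927600))/(1+1/200) = 2217/2500 ≈ 0.886800
step 5 [2.5y] zero: DF = P = 881/1000 ≈ 0.881000
step 6 [3y] zero: DF = P = 8773/10000 ≈ 0.877300
step 7 [3.5y] swap r/2=1302/63815: DF=(1 − 1302/63815·(0.973900+0.965100+0.927600+0.886800+0.881000+0.877300))/(1+1302/63815) = 4349/5000 ≈ 0.869800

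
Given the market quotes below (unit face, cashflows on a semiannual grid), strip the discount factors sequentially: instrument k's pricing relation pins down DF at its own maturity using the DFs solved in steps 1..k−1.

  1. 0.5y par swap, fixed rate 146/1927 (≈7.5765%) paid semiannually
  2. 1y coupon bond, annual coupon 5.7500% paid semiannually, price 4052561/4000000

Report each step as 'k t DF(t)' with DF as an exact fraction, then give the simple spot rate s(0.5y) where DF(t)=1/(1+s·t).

1 1/2 1927/2000
2 1 9579/10000
s(0.5y) = (1/(1927/2000) − 1)/(1/2) = 146/1927 ≈ 7.5765%

step 1 [0.5y] swap r/2=73/1927: DF=(1 − 73/1927·(0))/(1+73/1927) = 1927/2000 ≈ 0.963500
step 2 [1y] bond c/2=23/800: DF=(4052561/4000000 − 23/800·(0.963500))/(1+23/800) = 9579/10000 ≈ 0.957900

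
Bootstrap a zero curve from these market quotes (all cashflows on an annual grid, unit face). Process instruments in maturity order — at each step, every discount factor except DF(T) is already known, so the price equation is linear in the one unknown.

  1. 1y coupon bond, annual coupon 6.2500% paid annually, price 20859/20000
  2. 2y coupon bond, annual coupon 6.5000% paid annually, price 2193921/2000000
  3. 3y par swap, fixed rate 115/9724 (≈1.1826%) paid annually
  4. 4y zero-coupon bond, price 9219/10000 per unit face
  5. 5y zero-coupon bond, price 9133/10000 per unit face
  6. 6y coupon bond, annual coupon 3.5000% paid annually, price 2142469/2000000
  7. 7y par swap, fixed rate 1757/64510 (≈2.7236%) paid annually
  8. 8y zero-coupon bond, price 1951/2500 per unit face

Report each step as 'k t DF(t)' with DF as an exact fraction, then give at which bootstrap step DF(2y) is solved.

1 1 1227/1250
2 2 9701/10000
3 3 1931/2000
4 4 9219/10000
5 5 9133/10000
6 6 8743/10000
7 7 8243/10000
8 8 1951/2500
DF(2y) is solved at step 2

step 1 [1y] bond c/1=1/16: DF=(20859/20000 − 1/16·(0))/(1+1/16) = 1227/1250 ≈ 0.981600
step 2 [2y] bond c/1=13/200: DF=(2193921/2000000 − 13/200·(0.981600))/(1+13/200) = 9701/10000 ≈ 0.970100
step 3 [3y] swap r/1=115/9724: DF=(1 − 115/9724·(0.981600+0.970100))/(1+115/9724) = 1931/2000 ≈ 0.965500
step 4 [4y] zero: DF = P = 9219/10000 ≈ 0.921900
step 5 [5y] zero: DF = P = 9133/10000 ≈ 0.913300
step 6 [6y] bond c/1=7/200: DF=(2142469/2000000 − 7/200·(0.981600+0.970100+0.965500+0.921900+0.913300))/(1+7/200) = 8743/10000 ≈ 0.874300
step 7 [7y] swap r/1=1757/64510: DF=(1 − 1757/64510·(0.981600+0.970100+0.965500+0.921900+0.913300+0.874300))/(1+1757/64510) = 8243/10000 ≈ 0.824300
step 8 [8y] zero: DF = P = 1951/2500 ≈ 0.780400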